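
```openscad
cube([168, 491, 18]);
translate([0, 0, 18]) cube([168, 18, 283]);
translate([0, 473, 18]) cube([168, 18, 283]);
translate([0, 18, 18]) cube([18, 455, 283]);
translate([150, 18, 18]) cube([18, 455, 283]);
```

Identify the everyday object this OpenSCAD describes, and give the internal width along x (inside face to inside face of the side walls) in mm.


An open box. The internal width is 132 mm.

A 168×491 base slab with four walls standing on it — an open box. The base is 168 mm wide and the walls are 18 mm thick, so the internal width is 168 − 2 × 18 = 132 mm.


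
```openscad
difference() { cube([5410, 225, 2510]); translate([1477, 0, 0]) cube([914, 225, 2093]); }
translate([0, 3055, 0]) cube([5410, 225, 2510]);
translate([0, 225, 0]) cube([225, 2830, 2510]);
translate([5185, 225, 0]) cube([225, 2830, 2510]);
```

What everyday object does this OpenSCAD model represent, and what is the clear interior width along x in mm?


A single room. The interior width is 4960 mm.

Four walls enclosing a rectangle with a door in the front wall — a room. Outside width 5410 minus two 225 mm walls gives 4960 mm.


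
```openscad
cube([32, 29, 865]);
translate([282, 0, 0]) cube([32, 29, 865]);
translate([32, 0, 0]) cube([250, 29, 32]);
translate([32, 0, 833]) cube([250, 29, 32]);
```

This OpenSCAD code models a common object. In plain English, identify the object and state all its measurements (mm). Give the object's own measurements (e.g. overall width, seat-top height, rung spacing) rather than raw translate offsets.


A rectangular picture frame lying in the x–z plane (depth along y). The opening is 250 mm wide (x) by 801 mm tall (z), surrounded by a border 32 mm wide on all four sides. The frame is 29 mm deep and is made of two full-height vertical stiles with two horizontal rails fitted between them.


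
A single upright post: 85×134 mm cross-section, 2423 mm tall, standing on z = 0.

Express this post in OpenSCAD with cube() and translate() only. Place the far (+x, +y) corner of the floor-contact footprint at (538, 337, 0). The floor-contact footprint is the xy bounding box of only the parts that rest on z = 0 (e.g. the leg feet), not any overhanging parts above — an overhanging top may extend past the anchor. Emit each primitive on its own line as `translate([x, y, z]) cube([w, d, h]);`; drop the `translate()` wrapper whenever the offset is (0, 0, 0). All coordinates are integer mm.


translate([453, 203, 0]) cube([85, 134, 2423]);


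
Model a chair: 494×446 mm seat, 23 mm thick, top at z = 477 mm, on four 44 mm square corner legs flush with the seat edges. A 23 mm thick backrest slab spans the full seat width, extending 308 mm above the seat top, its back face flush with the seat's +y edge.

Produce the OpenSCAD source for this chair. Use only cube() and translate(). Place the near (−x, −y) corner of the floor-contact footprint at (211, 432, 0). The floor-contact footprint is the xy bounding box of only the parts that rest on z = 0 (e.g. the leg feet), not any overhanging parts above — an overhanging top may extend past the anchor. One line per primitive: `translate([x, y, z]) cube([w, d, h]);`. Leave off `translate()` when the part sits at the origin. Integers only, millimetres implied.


translate([211, 432, 454]) cube([494, 446, 23]);
translate([211, 432, 0]) cube([44, 44, 454]);
translate([661, 432, 0]) cube([44, 44, 454]);
translate([211, 834, 0]) cube([44, 44, 454]);
translate([661, 834, 0]) cube([44, 44, 454]);
translate([211, 855, 477]) cube([494, 23, 308]);


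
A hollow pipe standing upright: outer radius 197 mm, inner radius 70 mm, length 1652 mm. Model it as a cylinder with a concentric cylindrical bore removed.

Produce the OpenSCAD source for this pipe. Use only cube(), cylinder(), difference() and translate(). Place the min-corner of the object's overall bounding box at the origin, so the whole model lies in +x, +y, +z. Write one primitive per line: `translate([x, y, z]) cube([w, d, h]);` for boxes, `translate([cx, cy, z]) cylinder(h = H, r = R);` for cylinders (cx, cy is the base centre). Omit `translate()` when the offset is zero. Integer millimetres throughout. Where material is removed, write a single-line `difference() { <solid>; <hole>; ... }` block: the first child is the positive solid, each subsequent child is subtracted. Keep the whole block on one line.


difference() { translate([197, 197, 0]) cylinder(h = 1652, r = 197); translate([197, 197, 0]) cylinder(h = 1652, r = 70); }


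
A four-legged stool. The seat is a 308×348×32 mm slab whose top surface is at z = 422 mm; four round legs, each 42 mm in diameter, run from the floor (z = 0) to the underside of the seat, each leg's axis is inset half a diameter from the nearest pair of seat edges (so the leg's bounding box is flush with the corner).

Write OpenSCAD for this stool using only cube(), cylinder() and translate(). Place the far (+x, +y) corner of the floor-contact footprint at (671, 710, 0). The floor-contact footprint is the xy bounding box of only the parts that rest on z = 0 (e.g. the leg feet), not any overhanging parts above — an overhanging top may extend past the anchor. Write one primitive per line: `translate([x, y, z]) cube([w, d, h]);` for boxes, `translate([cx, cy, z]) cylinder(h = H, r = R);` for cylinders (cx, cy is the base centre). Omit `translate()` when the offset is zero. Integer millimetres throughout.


// leg_h = 422 - 32 = 390
translate([363, 362, 390]) cube([308, 348, 32]);
translate([384, 383, 0]) cylinder(h = 390, r = 21);
translate([650, 383, 0]) cylinder(h = 390, r = 21);
translate([384, 689, 0]) cylinder(h = 390, r = 21);
translate([650, 689, 0]) cylinder(h = 390, r = 21);


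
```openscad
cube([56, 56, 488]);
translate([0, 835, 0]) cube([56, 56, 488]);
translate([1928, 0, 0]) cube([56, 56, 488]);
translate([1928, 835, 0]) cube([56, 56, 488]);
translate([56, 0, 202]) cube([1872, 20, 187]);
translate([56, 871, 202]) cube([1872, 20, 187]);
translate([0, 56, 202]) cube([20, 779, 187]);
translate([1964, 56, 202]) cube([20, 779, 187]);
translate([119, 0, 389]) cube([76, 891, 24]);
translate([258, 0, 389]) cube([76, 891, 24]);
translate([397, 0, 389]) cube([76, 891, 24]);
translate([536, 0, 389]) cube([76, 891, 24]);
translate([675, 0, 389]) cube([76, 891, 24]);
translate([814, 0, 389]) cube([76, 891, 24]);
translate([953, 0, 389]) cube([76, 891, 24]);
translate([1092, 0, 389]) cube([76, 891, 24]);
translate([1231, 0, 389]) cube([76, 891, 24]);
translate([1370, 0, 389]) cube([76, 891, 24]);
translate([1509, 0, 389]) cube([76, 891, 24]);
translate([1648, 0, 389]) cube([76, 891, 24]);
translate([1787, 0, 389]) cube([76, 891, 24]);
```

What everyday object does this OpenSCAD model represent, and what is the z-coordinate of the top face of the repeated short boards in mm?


A bed frame. The slat-top height is 413 mm.

Four posts, four rails, and a row of slats — a bed frame. Slats sit on the rails at z = 202 + 187 = 389; with slat thickness 24, the top is 413 mm.


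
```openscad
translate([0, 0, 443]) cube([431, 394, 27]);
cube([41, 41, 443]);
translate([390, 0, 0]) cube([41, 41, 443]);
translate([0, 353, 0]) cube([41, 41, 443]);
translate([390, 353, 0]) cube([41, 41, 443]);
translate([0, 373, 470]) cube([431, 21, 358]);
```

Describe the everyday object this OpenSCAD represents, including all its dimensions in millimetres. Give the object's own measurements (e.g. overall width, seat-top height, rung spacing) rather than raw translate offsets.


A chair. The seat is a 431×394×27 mm slab with its top at z = 470 mm, on four 41×41 mm corner legs (flush with the seat edges, standing on z = 0). A flat backrest 21 mm thick, 358 mm tall, spans the full seat width and rises from the seat top along its +y edge, rear face flush with the rear of the seat.


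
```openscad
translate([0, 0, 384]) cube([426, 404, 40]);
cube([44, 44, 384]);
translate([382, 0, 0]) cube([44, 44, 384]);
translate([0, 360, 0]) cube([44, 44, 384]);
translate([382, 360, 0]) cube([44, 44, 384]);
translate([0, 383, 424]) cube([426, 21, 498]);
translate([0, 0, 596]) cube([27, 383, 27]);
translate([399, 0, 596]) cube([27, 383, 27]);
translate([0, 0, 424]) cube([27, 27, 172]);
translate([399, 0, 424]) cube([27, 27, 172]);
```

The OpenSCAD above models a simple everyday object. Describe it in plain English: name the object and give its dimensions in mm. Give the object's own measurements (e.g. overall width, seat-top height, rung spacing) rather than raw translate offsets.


A chair. The seat is a 426×404×40 mm slab with its top at z = 424 mm, on four 44×44 mm corner legs (flush with the seat edges, standing on z = 0). A flat backrest 21 mm thick, 498 mm tall, spans the full seat width and rises from the seat top along its +y edge, rear face flush with the rear of the seat. Two armrests of 27×27 mm section run along each side from the seat's front edge to the front of the backrest, top faces 199 mm above the seat top and outer faces flush with the seat's x-edges; a 27×27 mm post under the front of each armrest stands on the seat at the front corner.


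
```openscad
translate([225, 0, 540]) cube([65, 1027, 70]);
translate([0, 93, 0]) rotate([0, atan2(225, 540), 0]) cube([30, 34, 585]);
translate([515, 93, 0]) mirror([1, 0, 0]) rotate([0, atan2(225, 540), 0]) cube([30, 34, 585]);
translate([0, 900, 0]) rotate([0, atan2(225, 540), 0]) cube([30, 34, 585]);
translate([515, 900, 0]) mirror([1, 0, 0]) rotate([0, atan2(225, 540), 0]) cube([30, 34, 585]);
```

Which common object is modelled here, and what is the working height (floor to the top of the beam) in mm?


A sawhorse. The overall height is 610 mm.

A beam across two mirrored pairs of raked legs — a sawhorse. The beam's underside is at z = 540 (matching the legs' vertical rise in atan2(225, 540)) and the beam is 70 mm tall, so its top is at 540 + 70 = 610 mm. The raked legs top out at the beam's underside, so that is the highest point.


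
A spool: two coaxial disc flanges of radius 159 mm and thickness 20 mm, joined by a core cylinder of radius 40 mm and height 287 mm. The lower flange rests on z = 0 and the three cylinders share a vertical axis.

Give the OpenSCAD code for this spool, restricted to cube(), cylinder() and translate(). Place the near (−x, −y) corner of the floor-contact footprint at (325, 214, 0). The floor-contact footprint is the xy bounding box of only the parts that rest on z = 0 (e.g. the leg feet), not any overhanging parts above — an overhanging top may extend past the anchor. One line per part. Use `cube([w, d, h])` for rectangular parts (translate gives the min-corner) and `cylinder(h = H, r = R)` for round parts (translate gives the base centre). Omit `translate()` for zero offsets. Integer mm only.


translate([484, 373, 0]) cylinder(h = 20, r = 159);
translate([484, 373, 20]) cylinder(h = 287, r = 40);
translate([484, 373, 307]) cylinder(h = 20, r = 159);


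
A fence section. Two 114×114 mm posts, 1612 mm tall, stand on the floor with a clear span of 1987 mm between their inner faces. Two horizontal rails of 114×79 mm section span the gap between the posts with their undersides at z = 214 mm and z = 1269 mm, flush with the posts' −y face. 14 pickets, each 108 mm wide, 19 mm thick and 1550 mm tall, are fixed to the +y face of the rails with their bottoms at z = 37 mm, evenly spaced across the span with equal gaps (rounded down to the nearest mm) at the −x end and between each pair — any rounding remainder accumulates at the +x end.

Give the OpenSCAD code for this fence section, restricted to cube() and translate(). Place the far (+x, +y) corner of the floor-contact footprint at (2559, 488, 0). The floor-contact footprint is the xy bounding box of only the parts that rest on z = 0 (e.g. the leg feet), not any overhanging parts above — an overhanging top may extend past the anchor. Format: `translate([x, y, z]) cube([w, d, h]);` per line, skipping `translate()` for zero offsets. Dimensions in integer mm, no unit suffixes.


translate([344, 374, 0]) cube([114, 114, 1612]);
translate([2445, 374, 0]) cube([114, 114, 1612]);
translate([458, 374, 214]) cube([1987, 114, 79]);
translate([458, 374, 1269]) cube([1987, 114, 79]);
translate([489, 488, 37]) cube([108, 19, 1550]);
translate([628, 488, 37]) cube([108, 19, 1550]);
translate([767, 488, 37]) cube([108, 19, 1550]);
translate([906, 488, 37]) cube([108, 19, 1550]);
translate([1045, 488, 37]) cube([108, 19, 1550]);
translate([1184, 488, 37]) cube([108, 19, 1550]);
translate([1323, 488, 37]) cube([108, 19, 1550]);
translate([1462, 488, 37]) cube([108, 19, 1550]);
translate([1601, 488, 37]) cube([108, 19, 1550]);
translate([1740, 488, 37]) cube([108, 19, 1550]);
translate([1879, 488, 37]) cube([108, 19, 1550]);
translate([2018, 488, 37]) cube([108, 19, 1550]);
translate([2157, 488, 37]) cube([108, 19, 1550]);
translate([2296, 488, 37]) cube([108, 19, 1550]);


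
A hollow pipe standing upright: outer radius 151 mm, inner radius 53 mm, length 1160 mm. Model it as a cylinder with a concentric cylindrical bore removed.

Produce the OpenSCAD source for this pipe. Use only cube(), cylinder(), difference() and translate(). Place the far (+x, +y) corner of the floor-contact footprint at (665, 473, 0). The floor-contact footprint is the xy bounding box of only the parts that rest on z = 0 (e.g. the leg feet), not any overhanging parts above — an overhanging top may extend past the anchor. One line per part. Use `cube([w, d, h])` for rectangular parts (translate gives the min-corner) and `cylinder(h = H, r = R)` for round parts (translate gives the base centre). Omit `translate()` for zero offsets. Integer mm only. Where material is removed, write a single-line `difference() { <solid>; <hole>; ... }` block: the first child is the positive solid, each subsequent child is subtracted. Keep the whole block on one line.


difference() { translate([514, 322, 0]) cylinder(h = 1160, r = 151); translate([514, 322, 0]) cylinder(h = 1160, r = 53); }


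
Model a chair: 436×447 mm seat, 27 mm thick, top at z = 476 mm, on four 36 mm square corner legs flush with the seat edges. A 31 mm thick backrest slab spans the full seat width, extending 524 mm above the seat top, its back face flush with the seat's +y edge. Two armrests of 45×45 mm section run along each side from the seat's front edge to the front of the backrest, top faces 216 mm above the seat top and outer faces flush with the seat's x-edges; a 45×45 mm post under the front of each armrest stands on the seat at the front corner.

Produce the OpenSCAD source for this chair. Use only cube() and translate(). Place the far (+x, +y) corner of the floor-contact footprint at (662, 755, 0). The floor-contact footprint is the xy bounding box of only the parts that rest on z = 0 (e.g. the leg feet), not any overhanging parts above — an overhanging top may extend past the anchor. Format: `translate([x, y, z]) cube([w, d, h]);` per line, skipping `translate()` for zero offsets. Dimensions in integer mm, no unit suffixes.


// leg_h = 476 - 27 = 449
// arm post h = 216 - 45 = 171
translate([226, 308, 449]) cube([436, 447, 27]);
translate([226, 308, 0]) cube([36, 36, 449]);
translate([626, 308, 0]) cube([36, 36, 449]);
translate([226, 719, 0]) cube([36, 36, 449]);
translate([626, 719, 0]) cube([36, 36, 449]);
translate([226, 724, 476]) cube([436, 31, 524]);
translate([226, 308, 647]) cube([45, 416, 45]);
translate([617, 308, 647]) cube([45, 416, 45]);
translate([226, 308, 476]) cube([45, 45, 171]);
translate([617, 308, 476]) cube([45, 45, 171]);


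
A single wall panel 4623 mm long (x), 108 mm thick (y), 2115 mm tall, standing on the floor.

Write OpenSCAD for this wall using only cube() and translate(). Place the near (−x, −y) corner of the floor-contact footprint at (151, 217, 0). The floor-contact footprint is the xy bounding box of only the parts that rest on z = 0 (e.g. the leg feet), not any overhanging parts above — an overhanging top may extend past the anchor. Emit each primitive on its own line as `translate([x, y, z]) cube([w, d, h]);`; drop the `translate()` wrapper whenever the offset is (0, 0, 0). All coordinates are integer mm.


translate([151, 217, 0]) cube([4623, 108, 2115]);


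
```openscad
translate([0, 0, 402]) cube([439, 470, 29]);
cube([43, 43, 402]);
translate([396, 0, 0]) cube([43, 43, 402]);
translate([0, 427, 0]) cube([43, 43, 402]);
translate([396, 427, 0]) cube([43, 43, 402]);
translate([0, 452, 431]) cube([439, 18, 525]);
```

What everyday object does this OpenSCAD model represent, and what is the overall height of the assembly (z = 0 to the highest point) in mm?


A chair. The overall height is 956 mm.

A slab on four corner posts with a tall panel at the back — a chair. The seat slab sits at z = 402 with thickness 29, and the 525 mm backrest starts at the seat top, so the overall height is 402 + 29 + 525 = 956 mm.


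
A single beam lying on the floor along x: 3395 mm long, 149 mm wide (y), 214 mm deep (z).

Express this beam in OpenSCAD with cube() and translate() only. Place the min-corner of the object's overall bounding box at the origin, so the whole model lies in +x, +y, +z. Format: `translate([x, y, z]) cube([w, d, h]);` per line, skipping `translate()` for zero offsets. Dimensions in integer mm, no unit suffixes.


cube([3395, 149, 214]);


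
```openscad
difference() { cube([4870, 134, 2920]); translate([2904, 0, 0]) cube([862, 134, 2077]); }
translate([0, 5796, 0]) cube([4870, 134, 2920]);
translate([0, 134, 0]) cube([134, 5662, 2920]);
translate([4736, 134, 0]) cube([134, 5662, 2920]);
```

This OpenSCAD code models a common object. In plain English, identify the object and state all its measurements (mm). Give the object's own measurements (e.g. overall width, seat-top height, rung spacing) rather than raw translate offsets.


A single room: four walls, each 2920 mm tall and 134 mm thick, enclosing an outside footprint 4870×5930 mm (x × y), no floor or roof. The front and back walls (−y and +y sides) run the full x-width; the side walls fit between their inner faces. A door opening 862 mm wide and 2077 mm tall is cut through the front wall from the floor up, its −x edge 2904 mm from the wall's −x end.


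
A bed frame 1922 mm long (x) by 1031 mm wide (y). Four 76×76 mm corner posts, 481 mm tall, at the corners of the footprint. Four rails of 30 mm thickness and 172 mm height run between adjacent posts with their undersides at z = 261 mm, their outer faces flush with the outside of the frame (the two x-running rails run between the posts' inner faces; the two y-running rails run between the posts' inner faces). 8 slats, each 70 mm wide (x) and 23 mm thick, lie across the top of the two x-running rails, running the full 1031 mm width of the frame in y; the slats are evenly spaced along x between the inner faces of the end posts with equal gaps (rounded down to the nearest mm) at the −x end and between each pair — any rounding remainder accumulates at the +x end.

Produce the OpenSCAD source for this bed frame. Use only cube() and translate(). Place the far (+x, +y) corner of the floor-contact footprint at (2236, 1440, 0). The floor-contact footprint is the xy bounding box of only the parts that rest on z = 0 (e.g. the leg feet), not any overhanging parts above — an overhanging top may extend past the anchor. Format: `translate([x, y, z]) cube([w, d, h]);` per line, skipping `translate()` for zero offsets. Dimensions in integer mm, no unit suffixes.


translate([314, 409, 0]) cube([76, 76, 481]);
translate([314, 1364, 0]) cube([76, 76, 481]);
translate([2160, 409, 0]) cube([76, 76, 481]);
translate([2160, 1364, 0]) cube([76, 76, 481]);
translate([390, 409, 261]) cube([1770, 30, 172]);
translate([390, 1410, 261]) cube([1770, 30, 172]);
translate([314, 485, 261]) cube([30, 879, 172]);
translate([2206, 485, 261]) cube([30, 879, 172]);
translate([524, 409, 433]) cube([70, 1031, 23]);
translate([728, 409, 433]) cube([70, 1031, 23]);
translate([932, 409, 433]) cube([70, 1031, 23]);
translate([1136, 409, 433]) cube([70, 1031, 23]);
translate([1340, 409, 433]) cube([70, 1031, 23]);
translate([1544, 409, 433]) cube([70, 1031, 23]);
translate([1748, 409, 433]) cube([70, 1031, 23]);
translate([1952, 409, 433]) cube([70, 1031, 23]);


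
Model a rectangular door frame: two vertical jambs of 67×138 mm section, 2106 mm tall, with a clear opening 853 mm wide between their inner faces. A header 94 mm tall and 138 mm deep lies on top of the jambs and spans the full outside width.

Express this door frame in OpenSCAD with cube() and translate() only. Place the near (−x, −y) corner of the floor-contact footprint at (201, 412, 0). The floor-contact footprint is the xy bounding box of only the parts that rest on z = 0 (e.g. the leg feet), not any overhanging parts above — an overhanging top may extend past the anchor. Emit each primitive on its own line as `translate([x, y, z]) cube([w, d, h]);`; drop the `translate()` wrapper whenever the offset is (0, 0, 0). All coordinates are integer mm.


translate([201, 412, 0]) cube([67, 138, 2106]);
translate([1121, 412, 0]) cube([67, 138, 2106]);
translate([201, 412, 2106]) cube([987, 138, 94]);


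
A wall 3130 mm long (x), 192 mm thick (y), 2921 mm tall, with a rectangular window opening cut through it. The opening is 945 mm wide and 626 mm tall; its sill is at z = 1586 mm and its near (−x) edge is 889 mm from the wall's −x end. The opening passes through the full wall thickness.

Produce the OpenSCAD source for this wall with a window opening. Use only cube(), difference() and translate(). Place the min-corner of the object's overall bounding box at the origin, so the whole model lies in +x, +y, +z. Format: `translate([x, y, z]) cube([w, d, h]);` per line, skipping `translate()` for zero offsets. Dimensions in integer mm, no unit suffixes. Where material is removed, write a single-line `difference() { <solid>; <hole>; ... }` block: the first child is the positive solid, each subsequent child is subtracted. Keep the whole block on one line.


difference() { cube([3130, 192, 2921]); translate([889, 0, 1586]) cube([945, 192, 626]); }


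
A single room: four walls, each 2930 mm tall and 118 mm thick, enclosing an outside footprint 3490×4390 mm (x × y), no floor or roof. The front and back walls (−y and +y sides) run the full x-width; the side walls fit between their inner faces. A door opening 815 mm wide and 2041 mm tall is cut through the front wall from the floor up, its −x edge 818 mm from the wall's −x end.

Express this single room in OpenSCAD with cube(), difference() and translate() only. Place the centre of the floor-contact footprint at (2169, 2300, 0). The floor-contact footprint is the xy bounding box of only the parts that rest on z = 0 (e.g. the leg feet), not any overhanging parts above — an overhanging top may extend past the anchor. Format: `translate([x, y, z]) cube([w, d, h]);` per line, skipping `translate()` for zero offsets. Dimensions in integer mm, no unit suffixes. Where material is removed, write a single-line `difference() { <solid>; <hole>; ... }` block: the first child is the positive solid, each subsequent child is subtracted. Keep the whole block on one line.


difference() { translate([424, 105, 0]) cube([3490, 118, 2930]); translate([1242, 105, 0]) cube([815, 118, 2041]); }
translate([424, 4377, 0]) cube([3490, 118, 2930]);
translate([424, 223, 0]) cube([118, 4154, 2930]);
translate([3796, 223, 0]) cube([118, 4154, 2930]);


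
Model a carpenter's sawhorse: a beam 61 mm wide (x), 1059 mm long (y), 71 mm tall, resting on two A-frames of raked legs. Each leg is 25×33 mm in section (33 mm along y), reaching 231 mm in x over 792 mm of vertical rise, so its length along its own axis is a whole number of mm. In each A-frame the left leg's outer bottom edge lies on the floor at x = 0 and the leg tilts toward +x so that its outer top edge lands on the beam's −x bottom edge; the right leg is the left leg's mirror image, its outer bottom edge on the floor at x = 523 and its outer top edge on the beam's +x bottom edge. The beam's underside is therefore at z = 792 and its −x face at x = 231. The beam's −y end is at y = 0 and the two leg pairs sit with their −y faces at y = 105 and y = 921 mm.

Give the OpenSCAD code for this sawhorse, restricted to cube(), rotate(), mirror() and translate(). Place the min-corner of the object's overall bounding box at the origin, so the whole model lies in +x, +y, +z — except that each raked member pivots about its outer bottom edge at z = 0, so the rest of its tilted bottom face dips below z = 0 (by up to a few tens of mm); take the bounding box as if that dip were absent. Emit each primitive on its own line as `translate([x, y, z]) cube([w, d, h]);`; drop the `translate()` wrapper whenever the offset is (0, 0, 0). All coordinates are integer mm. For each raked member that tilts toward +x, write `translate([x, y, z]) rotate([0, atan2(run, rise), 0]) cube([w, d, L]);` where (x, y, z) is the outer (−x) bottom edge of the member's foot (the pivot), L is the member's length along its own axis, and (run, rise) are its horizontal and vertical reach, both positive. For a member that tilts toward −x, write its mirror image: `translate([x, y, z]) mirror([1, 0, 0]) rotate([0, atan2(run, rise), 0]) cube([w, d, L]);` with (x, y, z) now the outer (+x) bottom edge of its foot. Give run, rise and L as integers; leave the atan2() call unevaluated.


translate([231, 0, 792]) cube([61, 1059, 71]);
translate([0, 105, 0]) rotate([0, atan2(231, 792), 0]) cube([25, 33, 825]);
translate([523, 105, 0]) mirror([1, 0, 0]) rotate([0, atan2(231, 792), 0]) cube([25, 33, 825]);
translate([0, 921, 0]) rotate([0, atan2(231, 792), 0]) cube([25, 33, 825]);
translate([523, 921, 0]) mirror([1, 0, 0]) rotate([0, atan2(231, 792), 0]) cube([25, 33, 825]);


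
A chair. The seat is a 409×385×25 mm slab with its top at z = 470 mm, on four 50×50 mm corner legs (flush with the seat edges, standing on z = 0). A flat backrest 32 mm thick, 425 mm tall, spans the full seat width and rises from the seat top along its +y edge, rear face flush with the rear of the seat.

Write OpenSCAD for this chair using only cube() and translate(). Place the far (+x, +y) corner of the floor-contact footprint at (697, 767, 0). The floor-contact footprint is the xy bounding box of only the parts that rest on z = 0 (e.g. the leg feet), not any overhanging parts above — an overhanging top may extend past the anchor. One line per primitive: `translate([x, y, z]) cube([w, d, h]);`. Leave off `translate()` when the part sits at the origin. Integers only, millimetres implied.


translate([288, 382, 445]) cube([409, 385, 25]);
translate([288, 382, 0]) cube([50, 50, 445]);
translate([647, 382, 0]) cube([50, 50, 445]);
translate([288, 717, 0]) cube([50, 50, 445]);
translate([647, 717, 0]) cube([50, 50, 445]);
translate([288, 735, 470]) cube([409, 32, 425]);


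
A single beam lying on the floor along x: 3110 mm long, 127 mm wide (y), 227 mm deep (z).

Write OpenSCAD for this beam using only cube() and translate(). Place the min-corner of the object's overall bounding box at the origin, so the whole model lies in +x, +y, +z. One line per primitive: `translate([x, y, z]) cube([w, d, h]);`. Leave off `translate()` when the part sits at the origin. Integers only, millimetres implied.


cube([3110, 127, 227]);


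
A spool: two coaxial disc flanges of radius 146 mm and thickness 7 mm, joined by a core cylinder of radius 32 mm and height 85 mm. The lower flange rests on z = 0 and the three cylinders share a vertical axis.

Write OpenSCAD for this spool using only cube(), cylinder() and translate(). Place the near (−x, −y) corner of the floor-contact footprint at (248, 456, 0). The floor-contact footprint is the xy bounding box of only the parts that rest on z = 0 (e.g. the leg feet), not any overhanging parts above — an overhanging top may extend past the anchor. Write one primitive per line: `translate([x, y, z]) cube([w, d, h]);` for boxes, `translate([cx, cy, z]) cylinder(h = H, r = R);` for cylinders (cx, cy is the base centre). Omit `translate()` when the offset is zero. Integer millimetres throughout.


translate([394, 602, 0]) cylinder(h = 7, r = 146);
translate([394, 602, 7]) cylinder(h = 85, r = 32);
translate([394, 602, 92]) cylinder(h = 7, r = 146);


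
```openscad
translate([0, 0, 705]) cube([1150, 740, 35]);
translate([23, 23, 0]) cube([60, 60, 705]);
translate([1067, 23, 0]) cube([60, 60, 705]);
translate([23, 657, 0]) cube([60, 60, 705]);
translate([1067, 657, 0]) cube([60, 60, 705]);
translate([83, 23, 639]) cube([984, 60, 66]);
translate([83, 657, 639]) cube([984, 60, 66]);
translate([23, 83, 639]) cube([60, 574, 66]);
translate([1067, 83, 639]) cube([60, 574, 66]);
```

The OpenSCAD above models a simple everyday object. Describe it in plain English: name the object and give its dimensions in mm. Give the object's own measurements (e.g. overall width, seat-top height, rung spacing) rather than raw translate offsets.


A table: top 1150 mm (x) × 740 mm (y), 35 mm thick, upper face at z = 740 mm, on four 60×60 mm square legs, each inset 23 mm from the nearest pair of top edges from z = 0 to the bottom of the top. Four apron rails, 60 mm thick and 66 mm tall, run between adjacent legs with their top edges flush with the underside of the top and their outer faces flush with the legs' outer faces.


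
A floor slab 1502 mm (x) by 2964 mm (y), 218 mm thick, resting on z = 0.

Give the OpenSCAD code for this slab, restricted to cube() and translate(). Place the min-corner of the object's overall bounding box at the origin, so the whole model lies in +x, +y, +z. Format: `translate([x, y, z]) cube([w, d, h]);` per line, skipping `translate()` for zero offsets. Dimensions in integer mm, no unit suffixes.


cube([1502, 2964, 218]);


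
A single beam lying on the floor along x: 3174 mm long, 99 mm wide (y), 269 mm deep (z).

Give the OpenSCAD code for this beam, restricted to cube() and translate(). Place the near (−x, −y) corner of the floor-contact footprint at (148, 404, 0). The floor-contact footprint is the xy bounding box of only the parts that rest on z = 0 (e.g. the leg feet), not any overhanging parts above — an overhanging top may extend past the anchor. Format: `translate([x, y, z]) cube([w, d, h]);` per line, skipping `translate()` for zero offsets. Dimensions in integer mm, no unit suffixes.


translate([148, 404, 0]) cube([3174, 99, 269]);


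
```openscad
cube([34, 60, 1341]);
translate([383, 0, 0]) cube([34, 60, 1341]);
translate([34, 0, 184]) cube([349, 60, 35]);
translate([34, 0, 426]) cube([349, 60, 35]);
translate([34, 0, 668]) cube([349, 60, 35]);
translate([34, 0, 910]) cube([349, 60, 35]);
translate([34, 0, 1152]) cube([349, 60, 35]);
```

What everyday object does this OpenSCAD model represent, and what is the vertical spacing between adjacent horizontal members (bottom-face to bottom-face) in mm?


A ladder. The rung spacing is 242 mm.

Two tall 34×60 posts with 5 short bars between them — a ladder. Adjacent rungs sit at z = 184 and z = 426, so the spacing is 426 − 184 = 242 mm.


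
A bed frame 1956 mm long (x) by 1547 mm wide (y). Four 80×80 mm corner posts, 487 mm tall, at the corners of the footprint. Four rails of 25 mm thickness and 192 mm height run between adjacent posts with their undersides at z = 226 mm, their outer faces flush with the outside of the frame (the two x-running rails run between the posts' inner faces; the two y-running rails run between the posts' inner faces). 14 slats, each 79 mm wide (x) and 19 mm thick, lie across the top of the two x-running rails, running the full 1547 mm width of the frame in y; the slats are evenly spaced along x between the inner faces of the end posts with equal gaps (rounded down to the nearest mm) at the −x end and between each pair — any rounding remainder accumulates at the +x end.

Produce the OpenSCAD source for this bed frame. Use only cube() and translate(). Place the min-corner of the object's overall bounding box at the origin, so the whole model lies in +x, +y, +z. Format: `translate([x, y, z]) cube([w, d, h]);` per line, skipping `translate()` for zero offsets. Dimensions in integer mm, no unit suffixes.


cube([80, 80, 487]);
translate([0, 1467, 0]) cube([80, 80, 487]);
translate([1876, 0, 0]) cube([80, 80, 487]);
translate([1876, 1467, 0]) cube([80, 80, 487]);
translate([80, 0, 226]) cube([1796, 25, 192]);
translate([80, 1522, 226]) cube([1796, 25, 192]);
translate([0, 80, 226]) cube([25, 1387, 192]);
translate([1931, 80, 226]) cube([25, 1387, 192]);
translate([126, 0, 418]) cube([79, 1547, 19]);
translate([251, 0, 418]) cube([79, 1547, 19]);
translate([376, 0, 418]) cube([79, 1547, 19]);
translate([501, 0, 418]) cube([79, 1547, 19]);
translate([626, 0, 418]) cube([79, 1547, 19]);
translate([751, 0, 418]) cube([79, 1547, 19]);
translate([876, 0, 418]) cube([79, 1547, 19]);
translate([1001, 0, 418]) cube([79, 1547, 19]);
translate([1126, 0, 418]) cube([79, 1547, 19]);
translate([1251, 0, 418]) cube([79, 1547, 19]);
translate([1376, 0, 418]) cube([79, 1547, 19]);
translate([1501, 0, 418]) cube([79, 1547, 19]);
translate([1626, 0, 418]) cube([79, 1547, 19]);
translate([1751, 0, 418]) cube([79, 1547, 19]);


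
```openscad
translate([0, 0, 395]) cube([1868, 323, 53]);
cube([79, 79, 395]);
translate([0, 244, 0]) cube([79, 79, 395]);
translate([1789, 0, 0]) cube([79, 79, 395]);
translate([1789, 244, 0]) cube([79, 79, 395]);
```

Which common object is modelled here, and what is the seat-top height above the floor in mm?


A bench. The seat-top height is 448 mm.

A long slab on four corner posts — a bench. The slab sits at z = 395 with thickness 53, so the top is 395 + 53 = 448 mm.


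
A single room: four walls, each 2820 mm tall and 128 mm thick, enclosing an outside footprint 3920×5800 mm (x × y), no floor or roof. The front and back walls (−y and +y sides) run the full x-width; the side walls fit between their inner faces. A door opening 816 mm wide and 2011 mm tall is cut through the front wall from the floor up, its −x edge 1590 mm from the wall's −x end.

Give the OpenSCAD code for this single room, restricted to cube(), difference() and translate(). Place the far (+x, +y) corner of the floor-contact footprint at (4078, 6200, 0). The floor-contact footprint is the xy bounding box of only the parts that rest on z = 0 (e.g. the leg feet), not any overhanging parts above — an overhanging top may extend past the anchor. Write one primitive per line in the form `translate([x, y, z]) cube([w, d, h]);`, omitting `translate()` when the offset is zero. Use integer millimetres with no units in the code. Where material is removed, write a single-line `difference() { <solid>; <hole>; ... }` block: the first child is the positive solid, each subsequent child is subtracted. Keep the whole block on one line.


difference() { translate([158, 400, 0]) cube([3920, 128, 2820]); translate([1748, 400, 0]) cube([816, 128, 2011]); }
translate([158, 6072, 0]) cube([3920, 128, 2820]);
translate([158, 528, 0]) cube([128, 5544, 2820]);
translate([3950, 528, 0]) cube([128, 5544, 2820]);


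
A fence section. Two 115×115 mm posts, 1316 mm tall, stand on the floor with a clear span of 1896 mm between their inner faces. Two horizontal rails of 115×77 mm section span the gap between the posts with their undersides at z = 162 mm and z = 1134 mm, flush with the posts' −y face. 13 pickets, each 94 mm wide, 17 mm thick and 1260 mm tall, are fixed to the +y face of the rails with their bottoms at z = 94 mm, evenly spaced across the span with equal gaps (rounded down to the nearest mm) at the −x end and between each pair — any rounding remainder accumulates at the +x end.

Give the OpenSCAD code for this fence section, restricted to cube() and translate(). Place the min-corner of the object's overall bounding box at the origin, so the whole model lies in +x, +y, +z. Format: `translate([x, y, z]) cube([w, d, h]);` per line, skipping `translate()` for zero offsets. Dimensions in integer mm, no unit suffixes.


cube([115, 115, 1316]);
translate([2011, 0, 0]) cube([115, 115, 1316]);
translate([115, 0, 162]) cube([1896, 115, 77]);
translate([115, 0, 1134]) cube([1896, 115, 77]);
translate([163, 115, 94]) cube([94, 17, 1260]);
translate([305, 115, 94]) cube([94, 17, 1260]);
translate([447, 115, 94]) cube([94, 17, 1260]);
translate([589, 115, 94]) cube([94, 17, 1260]);
translate([731, 115, 94]) cube([94, 17, 1260]);
translate([873, 115, 94]) cube([94, 17, 1260]);
translate([1015, 115, 94]) cube([94, 17, 1260]);
translate([1157, 115, 94]) cube([94, 17, 1260]);
translate([1299, 115, 94]) cube([94, 17, 1260]);
translate([1441, 115, 94]) cube([94, 17, 1260]);
translate([1583, 115, 94]) cube([94, 17, 1260]);
translate([1725, 115, 94]) cube([94, 17, 1260]);
translate([1867, 115, 94]) cube([94, 17, 1260]);


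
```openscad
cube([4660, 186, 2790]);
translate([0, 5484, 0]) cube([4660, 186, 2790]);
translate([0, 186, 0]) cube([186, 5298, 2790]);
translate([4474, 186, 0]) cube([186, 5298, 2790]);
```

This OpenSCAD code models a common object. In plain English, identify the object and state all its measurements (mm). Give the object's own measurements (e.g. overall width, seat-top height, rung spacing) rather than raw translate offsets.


The wall frame of a small rectangular building: four walls, each 2790 mm tall and 186 mm thick, enclosing a footprint 4660 mm (x) by 5670 mm (y) outside-to-outside, with no floor or roof. The front and back walls (the −y and +y sides) span the full width; the two side walls fit between them.


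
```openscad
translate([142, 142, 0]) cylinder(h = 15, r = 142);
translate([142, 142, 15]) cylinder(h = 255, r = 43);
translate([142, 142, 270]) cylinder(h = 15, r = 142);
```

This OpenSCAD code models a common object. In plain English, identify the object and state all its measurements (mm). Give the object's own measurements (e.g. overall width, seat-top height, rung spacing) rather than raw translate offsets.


A spool: two coaxial disc flanges of radius 142 mm and thickness 15 mm, joined by a core cylinder of radius 43 mm and height 255 mm. The lower flange rests on z = 0 and the three cylinders share a vertical axis.


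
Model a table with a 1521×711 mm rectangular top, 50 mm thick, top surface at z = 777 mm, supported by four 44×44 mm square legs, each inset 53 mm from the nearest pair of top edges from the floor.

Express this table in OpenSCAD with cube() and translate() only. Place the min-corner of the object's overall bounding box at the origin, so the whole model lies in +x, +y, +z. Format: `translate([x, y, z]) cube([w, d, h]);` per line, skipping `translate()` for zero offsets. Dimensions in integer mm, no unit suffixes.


// leg_h = 777 - 50 = 727
translate([0, 0, 727]) cube([1521, 711, 50]);
translate([53, 53, 0]) cube([44, 44, 727]);
translate([1424, 53, 0]) cube([44, 44, 727]);
translate([53, 614, 0]) cube([44, 44, 727]);
translate([1424, 614, 0]) cube([44, 44, 727]);


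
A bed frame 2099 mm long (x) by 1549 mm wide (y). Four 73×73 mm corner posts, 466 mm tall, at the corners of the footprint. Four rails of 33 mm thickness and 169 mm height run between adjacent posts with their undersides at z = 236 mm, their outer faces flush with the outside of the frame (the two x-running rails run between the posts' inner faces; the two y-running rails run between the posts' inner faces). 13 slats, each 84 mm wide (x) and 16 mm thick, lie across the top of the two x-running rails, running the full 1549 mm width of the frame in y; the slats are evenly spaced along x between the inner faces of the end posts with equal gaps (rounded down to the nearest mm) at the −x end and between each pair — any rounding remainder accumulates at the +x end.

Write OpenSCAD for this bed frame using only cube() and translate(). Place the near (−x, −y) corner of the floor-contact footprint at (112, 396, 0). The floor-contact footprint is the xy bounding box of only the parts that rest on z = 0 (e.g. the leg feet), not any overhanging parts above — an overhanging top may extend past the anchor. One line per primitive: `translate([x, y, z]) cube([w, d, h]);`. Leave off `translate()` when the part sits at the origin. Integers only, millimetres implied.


translate([112, 396, 0]) cube([73, 73, 466]);
translate([112, 1872, 0]) cube([73, 73, 466]);
translate([2138, 396, 0]) cube([73, 73, 466]);
translate([2138, 1872, 0]) cube([73, 73, 466]);
translate([185, 396, 236]) cube([1953, 33, 169]);
translate([185, 1912, 236]) cube([1953, 33, 169]);
translate([112, 469, 236]) cube([33, 1403, 169]);
translate([2178, 469, 236]) cube([33, 1403, 169]);
translate([246, 396, 405]) cube([84, 1549, 16]);
translate([391, 396, 405]) cube([84, 1549, 16]);
translate([536, 396, 405]) cube([84, 1549, 16]);
translate([681, 396, 405]) cube([84, 1549, 16]);
translate([826, 396, 405]) cube([84, 1549, 16]);
translate([971, 396, 405]) cube([84, 1549, 16]);
translate([1116, 396, 405]) cube([84, 1549, 16]);
translate([1261, 396, 405]) cube([84, 1549, 16]);
translate([1406, 396, 405]) cube([84, 1549, 16]);
translate([1551, 396, 405]) cube([84, 1549, 16]);
translate([1696, 396, 405]) cube([84, 1549, 16]);
translate([1841, 396, 405]) cube([84, 1549, 16]);
translate([1986, 396, 405]) cube([84, 1549, 16]);
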